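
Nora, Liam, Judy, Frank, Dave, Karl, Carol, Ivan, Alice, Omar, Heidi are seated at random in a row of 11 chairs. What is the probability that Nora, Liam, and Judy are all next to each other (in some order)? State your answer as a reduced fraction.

3/55

There are 11! = 39916800 arrangements.
Treat the three as one block: 9! placements × 3! orders within the block = 362880·6 = 2177280.
Probability = 2177280/39916800 = 3/55.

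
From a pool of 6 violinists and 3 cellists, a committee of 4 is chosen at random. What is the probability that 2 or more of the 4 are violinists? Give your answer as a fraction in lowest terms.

20/21

Total selections: C(9,4) = 126.
The complement is exactly 1 violinists: C(6,1)·C(3,3) = 6.
Probability = 1 − 6/126 = 120/126 = 20/21.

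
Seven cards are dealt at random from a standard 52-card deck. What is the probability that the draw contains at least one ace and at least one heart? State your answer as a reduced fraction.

53122231/133784560

There are C(52,7) = 133784560 possible draws.
By inclusion-exclusion on the complements, draws missing all aces or all hearts: C(48,7) + C(39,7) − C(36,7) = 73629072 + 15380937 − 8347680 = 80662329.
So draws with at least one of each: 133784560 − 80662329 = 53122231, probability 53122231/133784560.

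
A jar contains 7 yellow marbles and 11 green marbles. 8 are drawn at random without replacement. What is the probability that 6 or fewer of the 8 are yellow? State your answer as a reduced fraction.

3977/3978

Total selections: C(18,8) = 43758.
The complement is exactly 7 yellow: C(7,7)·C(11,1) = 11.
Probability = 1 − 11/43758 = 43747/43758 = 3977/3978.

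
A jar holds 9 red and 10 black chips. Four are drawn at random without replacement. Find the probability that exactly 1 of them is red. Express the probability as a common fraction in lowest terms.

90/323

The sample space is all 4-subsets of the 19: C(19,4) = 3876.
Selections with exactly 1 red: choose 1 of the 9 red and 3 of the 10 black, C(9,1)·C(10,3) = 9·120 = 1080.
Probability = 1080/3876 = 90/323.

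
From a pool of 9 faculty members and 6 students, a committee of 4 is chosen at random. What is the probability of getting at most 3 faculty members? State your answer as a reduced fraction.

59/65

Total selections: C(15,4) = 1365.
The complement is exactly 4 faculty members: C(9,4)·C(6,0) = 126.
Probability = 1 − 126/1365 = 1239/1365 = 59/65.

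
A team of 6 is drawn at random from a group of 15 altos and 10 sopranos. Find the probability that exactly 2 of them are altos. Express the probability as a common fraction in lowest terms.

63/506

There are C(25,6) = 177100 ways to choose 6 from 25.
Selections with exactly 2 altos: choose 2 of the 15 altos and 4 of the 10 sopranos, C(15,2)·C(10,4) = 105·210 = 22050.
Probability = 22050/177100 = 63/506.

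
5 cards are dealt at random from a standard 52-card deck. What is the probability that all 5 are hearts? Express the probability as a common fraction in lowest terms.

33/66640

There are C(52,5) = 2598960 possible 5-card hands.
Hands that are all hearts: C(13,5) = 1287.
Probability = 1287/2598960 = 33/66640.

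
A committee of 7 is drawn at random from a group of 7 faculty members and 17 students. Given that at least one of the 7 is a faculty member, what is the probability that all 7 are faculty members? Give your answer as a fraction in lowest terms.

Work in counts. Selections with at least one faculty member: C(24,7) − C(17,7) = 346104 − 19448 = 326656.
Of those, selections where all 7 are faculty members: C(7,7) = 1.
Conditional probability = 1/326656.

1/326656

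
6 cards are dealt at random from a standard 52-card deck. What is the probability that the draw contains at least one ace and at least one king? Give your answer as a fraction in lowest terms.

There are C(52,6) = 20358520 possible draws.
By inclusion-exclusion on the complements, draws missing all aces or all kings: C(48,6) + C(48,6) − C(44,6) = 12271512 + 12271512 − 7059052 = 17483972.
So draws with at least one of each: 20358520 − 17483972 = 2874548, probability 2874548/20358520 = 718637/5089630.

718637/5089630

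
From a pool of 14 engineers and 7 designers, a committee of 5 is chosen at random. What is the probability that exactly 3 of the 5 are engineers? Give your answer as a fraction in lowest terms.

There are C(21,5) = 20349 ways to choose 5 from 21.
Selections with exactly 3 engineers: choose 3 of the 14 engineers and 2 of the 7 designers, C(14,3)·C(7,2) = 364·21 = 7644.
Probability = 7644/20349 = 364/969.

364/969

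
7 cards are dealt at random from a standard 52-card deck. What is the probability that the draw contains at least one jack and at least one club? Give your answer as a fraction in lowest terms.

There are C(52,7) = 133784560 possible draws.
By inclusion-exclusion on the complements, draws missing all jacks or all clubs: C(48,7) + C(39,7) − C(36,7) = 73629072 + 15380937 − 8347680 = 80662329.
So draws with at least one of each: 133784560 − 80662329 = 53122231, probability 53122231/133784560.

53122231/133784560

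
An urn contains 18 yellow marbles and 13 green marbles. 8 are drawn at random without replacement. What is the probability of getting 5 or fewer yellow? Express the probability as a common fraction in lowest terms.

51139/67425

There are C(31,8) = 7888725 ways to choose the 8.
Count the complement (more than 5 yellow): C(18,6)·C(13,2) + C(18,7)·C(13,1) + C(18,8)·C(13,0) = 1447992 + 413712 + 43758 = 1905462.
Probability = 1 − 1905462/7888725 = 5983263/7888725 = 51139/67425.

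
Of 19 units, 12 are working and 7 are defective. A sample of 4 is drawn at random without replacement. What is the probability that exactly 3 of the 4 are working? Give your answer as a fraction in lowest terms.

385/969

The sample space is all 4-subsets of the 19: C(19,4) = 3876.
Selections with exactly 3 working: choose 3 of the 12 working and 1 of the 7 defective, C(12,3)·C(7,1) = 220·7 = 1540.
Probability = 1540/3876 = 385/969.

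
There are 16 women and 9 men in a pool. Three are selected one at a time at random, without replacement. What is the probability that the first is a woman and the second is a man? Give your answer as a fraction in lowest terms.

6/25

Multiply the conditional probabilities at each draw: 16/25 · 9/24 = 144/600 = 6/25.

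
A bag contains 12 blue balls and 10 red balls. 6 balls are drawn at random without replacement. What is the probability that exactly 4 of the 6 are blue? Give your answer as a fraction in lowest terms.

675/2261

Total number of selections: C(22,6) = 74613.
Selections with exactly 4 blue: choose 4 of the 12 blue and 2 of the 10 red, C(12,4)·C(10,2) = 495·45 = 22275.
Probability = 22275/74613 = 675/2261.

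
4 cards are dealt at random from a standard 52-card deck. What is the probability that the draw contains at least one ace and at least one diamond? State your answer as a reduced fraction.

There are C(52,4) = 270725 possible draws.
By inclusion-exclusion on the complements, draws missing all aces or all diamonds: C(48,4) + C(39,4) − C(36,4) = 194580 + 82251 − 58905 = 217926.
So draws with at least one of each: 270725 − 217926 = 52799, probability 52799/270725.

52799/270725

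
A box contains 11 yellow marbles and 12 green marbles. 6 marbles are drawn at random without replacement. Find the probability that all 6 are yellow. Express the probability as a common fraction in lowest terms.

There are C(23,6) = 100947 possible selections.
Selections with all yellow: C(11,6) = 462.
Probability = 462/100947 = 2/437.

2/437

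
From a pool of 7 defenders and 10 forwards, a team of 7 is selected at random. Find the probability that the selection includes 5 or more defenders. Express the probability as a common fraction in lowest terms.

127/2431

There are C(17,7) = 19448 ways to choose the 7.
Favorable selections (5 or more defenders): C(7,5)·C(10,2) + C(7,6)·C(10,1) + C(7,7)·C(10,0) = 945 + 70 + 1 = 1016.
Probability = 1016/19448 = 127/2431.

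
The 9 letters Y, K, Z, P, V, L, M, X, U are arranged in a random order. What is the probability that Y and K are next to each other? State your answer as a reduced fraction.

There are 9! = 362880 arrangements.
Treat Y and K as a block: 8! arrangements of the blocks × 2 orders within the block = 2·40320 = 80640.
Probability = 80640/362880 = 2/9.

2/9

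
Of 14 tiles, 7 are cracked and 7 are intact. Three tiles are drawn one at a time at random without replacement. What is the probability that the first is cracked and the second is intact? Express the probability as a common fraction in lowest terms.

Multiply the conditional probabilities at each draw: 7/14 · 7/13 = 49/182 = 7/26.

7/26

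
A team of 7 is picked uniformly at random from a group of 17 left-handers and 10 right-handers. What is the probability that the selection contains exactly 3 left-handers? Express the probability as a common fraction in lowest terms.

4760/29601

The sample space is all 7-subsets of the 27: C(27,7) = 888030.
Selections with exactly 3 left-handers: choose 3 of the 17 left-handers and 4 of the 10 right-handers, C(17,3)·C(10,4) = 680·210 = 142800.
Probability = 142800/888030 = 4760/29601.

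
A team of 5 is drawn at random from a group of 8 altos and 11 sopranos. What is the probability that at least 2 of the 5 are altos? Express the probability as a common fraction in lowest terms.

There are C(19,5) = 11628 ways to choose the 5.
Count the complement (fewer than 2 altos): C(8,0)·C(11,5) + C(8,1)·C(11,4) = 462 + 2640 = 3102.
Probability = 1 − 3102/11628 = 8526/11628 = 1421/1938.

1421/1938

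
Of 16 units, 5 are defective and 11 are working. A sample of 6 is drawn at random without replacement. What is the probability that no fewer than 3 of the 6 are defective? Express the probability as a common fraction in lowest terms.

Total selections: C(16,6) = 8008.
Favorable selections (no fewer than 3 defective): C(5,3)·C(11,3) + C(5,4)·C(11,2) + C(5,5)·C(11,1) = 1650 + 275 + 11 = 1936.
Probability = 1936/8008 = 22/91.

22/91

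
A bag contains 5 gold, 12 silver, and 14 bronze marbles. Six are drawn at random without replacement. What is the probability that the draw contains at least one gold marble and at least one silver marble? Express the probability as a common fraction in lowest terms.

There are C(31,6) = 736281 possible draws.
By inclusion-exclusion on the complements, draws missing all gold or all silver: C(26,6) + C(19,6) − C(14,6) = 230230 + 27132 − 3003 = 254359.
So draws with at least one of each: 736281 − 254359 = 481922, probability 481922/736281 = 2374/3627.

2374/3627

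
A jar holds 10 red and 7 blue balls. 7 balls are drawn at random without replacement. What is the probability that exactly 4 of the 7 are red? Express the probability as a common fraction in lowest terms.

3675/9724

The sample space is all 7-subsets of the 17: C(17,7) = 19448.
Selections with exactly 4 red: choose 4 of the 10 red and 3 of the 7 blue, C(10,4)·C(7,3) = 210·35 = 7350.
Probability = 7350/19448 = 3675/9724.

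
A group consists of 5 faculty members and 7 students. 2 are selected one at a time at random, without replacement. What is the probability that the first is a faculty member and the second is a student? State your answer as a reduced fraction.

35/132

Multiply the conditional probabilities at each draw: 5/12 · 7/11 = 35/132.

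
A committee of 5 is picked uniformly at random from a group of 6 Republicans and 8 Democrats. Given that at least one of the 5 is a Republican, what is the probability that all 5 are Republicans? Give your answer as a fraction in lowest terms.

Work in counts. Selections with at least one Republican: C(14,5) − C(8,5) = 2002 − 56 = 1946.
Of those, selections where all 5 are Republicans: C(6,5) = 6.
Conditional probability = 6/1946 = 3/973.

3/973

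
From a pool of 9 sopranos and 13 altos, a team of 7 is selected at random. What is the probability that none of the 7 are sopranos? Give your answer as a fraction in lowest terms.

13/1292

There are C(22,7) = 170544 possible selections.
Selections with no sopranos (all altos): C(13,7) = 1716.
Probability = 1716/170544 = 13/1292.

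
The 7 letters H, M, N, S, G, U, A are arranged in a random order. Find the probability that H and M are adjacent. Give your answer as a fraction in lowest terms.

There are 7! = 5040 arrangements.
Treat H and M as a block: 6! arrangements of the blocks × 2 orders within the block = 2·720 = 1440.
Probability = 1440/5040 = 2/7.

2/7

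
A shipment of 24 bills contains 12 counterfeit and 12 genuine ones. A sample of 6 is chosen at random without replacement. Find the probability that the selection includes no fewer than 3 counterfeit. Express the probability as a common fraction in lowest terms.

There are C(24,6) = 134596 ways to choose the 6.
Favorable selections (no fewer than 3 counterfeit): C(12,3)·C(12,3) + C(12,4)·C(12,2) + C(12,5)·C(12,1) + C(12,6)·C(12,0) = 48400 + 32670 + 9504 + 924 = 91498.
Probability = 91498/134596 = 4159/6118.

4159/6118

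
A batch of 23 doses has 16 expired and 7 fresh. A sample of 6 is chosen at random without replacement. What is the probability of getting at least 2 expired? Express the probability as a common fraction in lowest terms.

Total selections: C(23,6) = 100947.
Favorable selections (at least 2 expired): C(16,2)·C(7,4) + C(16,3)·C(7,3) + C(16,4)·C(7,2) + C(16,5)·C(7,1) + C(16,6)·C(7,0) = 4200 + 19600 + 38220 + 30576 + 8008 = 100604.
Probability = 100604/100947 = 14372/14421.

14372/14421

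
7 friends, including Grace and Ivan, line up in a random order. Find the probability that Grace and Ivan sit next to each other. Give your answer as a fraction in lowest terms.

There are 7! = 5040 arrangements.
Treat Grace and Ivan as a block: 6! arrangements of the blocks × 2 orders within the block = 2·720 = 1440.
Probability = 1440/5040 = 2/7.

2/7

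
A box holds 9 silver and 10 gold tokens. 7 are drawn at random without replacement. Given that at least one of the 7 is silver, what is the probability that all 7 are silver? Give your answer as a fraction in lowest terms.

3/4189

Work in counts. Selections with at least one silver: C(19,7) − C(10,7) = 50388 − 120 = 50268.
Of those, selections where all 7 are silver: C(9,7) = 36.
Conditional probability = 36/50268 = 3/4189.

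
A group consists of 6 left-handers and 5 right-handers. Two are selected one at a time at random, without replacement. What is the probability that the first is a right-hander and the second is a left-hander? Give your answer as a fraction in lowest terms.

3/11

Multiply the conditional probabilities at each draw: 5/11 · 6/10 = 30/110 = 3/11.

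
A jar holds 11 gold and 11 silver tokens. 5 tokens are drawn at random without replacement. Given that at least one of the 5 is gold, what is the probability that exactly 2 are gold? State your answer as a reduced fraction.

Work in counts. Selections with at least one gold: C(22,5) − C(11,5) = 26334 − 462 = 25872.
Of those, selections where exactly 2 are gold: C(11,2)·C(11,3) = 55·165 = 9075.
Conditional probability = 9075/25872 = 275/784.

275/784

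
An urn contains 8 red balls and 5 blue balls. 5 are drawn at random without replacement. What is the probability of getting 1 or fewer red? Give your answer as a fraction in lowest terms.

41/1287

There are C(13,5) = 1287 ways to choose the 5.
Favorable selections (1 or fewer red): C(8,0)·C(5,5) + C(8,1)·C(5,4) = 1 + 40 = 41.
Probability = 41/1287.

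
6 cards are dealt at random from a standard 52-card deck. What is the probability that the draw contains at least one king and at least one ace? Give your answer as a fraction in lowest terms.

There are C(52,6) = 20358520 possible draws.
By inclusion-exclusion on the complements, draws missing all kings or all aces: C(48,6) + C(48,6) − C(44,6) = 12271512 + 12271512 − 7059052 = 17483972.
So draws with at least one of each: 20358520 − 17483972 = 2874548, probability 2874548/20358520 = 718637/5089630.

718637/5089630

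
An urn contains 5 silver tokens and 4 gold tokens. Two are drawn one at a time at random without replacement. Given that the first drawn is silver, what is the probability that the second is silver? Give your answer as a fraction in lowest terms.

After removing one silver, 8 remain: 4 silver and 4 gold.
So the probability the next is silver is 4/8 = 1/2.

1/2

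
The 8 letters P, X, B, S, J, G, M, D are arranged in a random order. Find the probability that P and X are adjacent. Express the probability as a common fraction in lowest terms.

There are 8! = 40320 arrangements.
Treat P and X as a block: 7! arrangements of the blocks × 2 orders within the block = 2·5040 = 10080.
Probability = 10080/40320 = 1/4.

1/4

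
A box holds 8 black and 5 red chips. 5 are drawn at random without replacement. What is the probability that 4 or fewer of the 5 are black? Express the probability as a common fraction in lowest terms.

1231/1287

There are C(13,5) = 1287 ways to choose the 5.
The complement is exactly 5 black: C(8,5)·C(5,0) = 56.
Probability = 1 − 56/1287 = 1231/1287.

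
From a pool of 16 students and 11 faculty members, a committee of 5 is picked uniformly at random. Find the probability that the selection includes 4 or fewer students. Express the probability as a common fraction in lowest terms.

979/1035

There are C(27,5) = 80730 ways to choose the 5.
The complement is exactly 5 students: C(16,5)·C(11,0) = 4368.
Probability = 1 − 4368/80730 = 76362/80730 = 979/1035.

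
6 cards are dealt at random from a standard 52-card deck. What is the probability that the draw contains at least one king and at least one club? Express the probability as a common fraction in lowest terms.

6772177/20358520

There are C(52,6) = 20358520 possible draws.
By inclusion-exclusion on the complements, draws missing all kings or all clubs: C(48,6) + C(39,6) − C(36,6) = 12271512 + 3262623 − 1947792 = 13586343.
So draws with at least one of each: 20358520 − 13586343 = 6772177, probability 6772177/20358520.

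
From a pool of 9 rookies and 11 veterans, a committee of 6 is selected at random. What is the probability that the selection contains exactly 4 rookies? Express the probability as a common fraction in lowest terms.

231/1292

Total number of selections: C(20,6) = 38760.
Selections with exactly 4 rookies: choose 4 of the 9 rookies and 2 of the 11 veterans, C(9,4)·C(11,2) = 126·55 = 6930.
Probability = 6930/38760 = 231/1292.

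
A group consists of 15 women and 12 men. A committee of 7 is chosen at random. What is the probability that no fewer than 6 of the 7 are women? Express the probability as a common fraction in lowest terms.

31/414

There are C(27,7) = 888030 ways to choose the 7.
Favorable selections (no fewer than 6 women): C(15,6)·C(12,1) + C(15,7)·C(12,0) = 60060 + 6435 = 66495.
Probability = 66495/888030 = 31/414.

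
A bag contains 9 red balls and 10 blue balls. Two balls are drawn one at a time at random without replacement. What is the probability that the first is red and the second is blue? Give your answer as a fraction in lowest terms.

Multiply the conditional probabilities at each draw: 9/19 · 10/18 = 90/342 = 5/19.

5/19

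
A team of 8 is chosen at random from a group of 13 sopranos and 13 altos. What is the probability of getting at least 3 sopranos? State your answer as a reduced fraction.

Total selections: C(26,8) = 1562275.
Count the complement (fewer than 3 sopranos): C(13,0)·C(13,8) + C(13,1)·C(13,7) + C(13,2)·C(13,6) = 1287 + 22308 + 133848 = 157443.
Probability = 1 − 157443/1562275 = 1404832/1562275 = 9824/10925.

9824/10925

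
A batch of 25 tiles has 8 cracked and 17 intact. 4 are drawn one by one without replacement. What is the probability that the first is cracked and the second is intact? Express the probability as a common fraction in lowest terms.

17/75

Multiply the conditional probabilities at each draw: 8/25 · 17/24 = 136/600 = 17/75.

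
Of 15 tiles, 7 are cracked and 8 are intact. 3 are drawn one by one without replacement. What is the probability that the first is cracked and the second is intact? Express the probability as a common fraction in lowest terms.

Multiply the conditional probabilities at each draw: 7/15 · 8/14 = 56/210 = 4/15.

4/15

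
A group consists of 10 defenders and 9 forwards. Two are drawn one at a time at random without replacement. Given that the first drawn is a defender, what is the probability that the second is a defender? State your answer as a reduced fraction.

1/2

After removing one defender, 18 remain: 9 defenders and 9 forwards.
So the probability the next is a defender is 9/18 = 1/2.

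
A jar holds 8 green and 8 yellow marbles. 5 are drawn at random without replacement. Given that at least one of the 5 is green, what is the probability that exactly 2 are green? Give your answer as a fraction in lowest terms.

Work in counts. Selections with at least one green: C(16,5) − C(8,5) = 4368 − 56 = 4312.
Of those, selections where exactly 2 are green: C(8,2)·C(8,3) = 28·56 = 1568.
Conditional probability = 1568/4312 = 4/11.

4/11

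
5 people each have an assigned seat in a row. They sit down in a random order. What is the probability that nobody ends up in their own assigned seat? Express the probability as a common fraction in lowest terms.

There are 5! = 120 seatings.
By inclusion-exclusion, seatings with no fixed points: C(5,0)·5! − C(5,1)·4! + C(5,2)·3! − C(5,3)·2! + C(5,4)·1! − C(5,5)·0! = 44.
Probability = 44/120 = 11/30.

11/30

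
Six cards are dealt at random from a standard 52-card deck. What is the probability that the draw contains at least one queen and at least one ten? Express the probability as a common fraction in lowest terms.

There are C(52,6) = 20358520 possible draws.
By inclusion-exclusion on the complements, draws missing all queens or all tens: C(48,6) + C(48,6) − C(44,6) = 12271512 + 12271512 − 7059052 = 17483972.
So draws with at least one of each: 20358520 − 17483972 = 2874548, probability 2874548/20358520 = 718637/5089630.

718637/5089630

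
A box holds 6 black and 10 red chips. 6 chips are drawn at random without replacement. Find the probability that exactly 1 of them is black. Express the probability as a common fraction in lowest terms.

There are C(16,6) = 8008 ways to choose 6 from 16.
Selections with exactly 1 black: choose 1 of the 6 black and 5 of the 10 red, C(6,1)·C(10,5) = 6·252 = 1512.
Probability = 1512/8008 = 27/143.

27/143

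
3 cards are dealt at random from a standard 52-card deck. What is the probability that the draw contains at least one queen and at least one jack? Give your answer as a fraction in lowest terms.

There are C(52,3) = 22100 possible draws.
By inclusion-exclusion on the complements, draws missing all queens or all jacks: C(48,3) + C(48,3) − C(44,3) = 17296 + 17296 − 13244 = 21348.
So draws with at least one of each: 22100 − 21348 = 752, probability 752/22100 = 188/5525.

188/5525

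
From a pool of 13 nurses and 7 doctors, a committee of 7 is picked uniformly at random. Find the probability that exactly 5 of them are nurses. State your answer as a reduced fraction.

There are C(20,7) = 77520 ways to choose 7 from 20.
Selections with exactly 5 nurses: choose 5 of the 13 nurses and 2 of the 7 doctors, C(13,5)·C(7,2) = 1287·21 = 27027.
Probability = 27027/77520 = 9009/25840.

9009/25840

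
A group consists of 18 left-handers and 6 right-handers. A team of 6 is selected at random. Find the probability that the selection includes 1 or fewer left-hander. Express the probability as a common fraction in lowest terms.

109/134596

There are C(24,6) = 134596 ways to choose the 6.
Favorable selections (1 or fewer left-hander): C(18,0)·C(6,6) + C(18,1)·C(6,5) = 1 + 108 = 109.
Probability = 109/134596.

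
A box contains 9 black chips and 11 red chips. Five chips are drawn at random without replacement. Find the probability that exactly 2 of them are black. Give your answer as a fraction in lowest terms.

495/1292

There are C(20,5) = 15504 ways to choose 5 from 20.
Selections with exactly 2 black: choose 2 of the 9 black and 3 of the 11 red, C(9,2)·C(11,3) = 36·165 = 5940.
Probability = 5940/15504 = 495/1292.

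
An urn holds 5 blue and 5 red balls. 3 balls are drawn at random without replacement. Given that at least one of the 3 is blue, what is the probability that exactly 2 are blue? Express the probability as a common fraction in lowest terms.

5/11

Work in counts. Selections with at least one blue: C(10,3) − C(5,3) = 120 − 10 = 110.
Of those, selections where exactly 2 are blue: C(5,2)·C(5,1) = 10·5 = 50.
Conditional probability = 50/110 = 5/11.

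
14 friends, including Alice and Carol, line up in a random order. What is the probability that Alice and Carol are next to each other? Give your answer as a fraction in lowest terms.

1/7

There are 14! = 87178291200 arrangements.
Treat Alice and Carol as a block: 13! arrangements of the blocks × 2 orders within the block = 2·6227020800 = 12454041600.
Probability = 12454041600/87178291200 = 1/7.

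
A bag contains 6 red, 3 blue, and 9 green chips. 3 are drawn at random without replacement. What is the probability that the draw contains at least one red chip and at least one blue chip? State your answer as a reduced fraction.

There are C(18,3) = 816 possible draws.
By inclusion-exclusion on the complements, draws missing all red or all blue: C(12,3) + C(15,3) − C(9,3) = 220 + 455 − 84 = 591.
So draws with at least one of each: 816 − 591 = 225, probability 225/816 = 75/272.

75/272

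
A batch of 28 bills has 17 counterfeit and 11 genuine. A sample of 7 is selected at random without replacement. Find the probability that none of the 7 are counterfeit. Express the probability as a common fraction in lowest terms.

There are C(28,7) = 1184040 possible selections.
Selections with no counterfeit (all genuine): C(11,7) = 330.
Probability = 330/1184040 = 1/3588.

1/3588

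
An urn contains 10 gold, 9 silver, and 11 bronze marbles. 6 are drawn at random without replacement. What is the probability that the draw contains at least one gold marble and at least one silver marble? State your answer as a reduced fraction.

167071/197925

There are C(30,6) = 593775 possible draws.
By inclusion-exclusion on the complements, draws missing all gold or all silver: C(20,6) + C(21,6) − C(11,6) = 38760 + 54264 − 462 = 92562.
So draws with at least one of each: 593775 − 92562 = 501213, probability 501213/593775 = 167071/197925.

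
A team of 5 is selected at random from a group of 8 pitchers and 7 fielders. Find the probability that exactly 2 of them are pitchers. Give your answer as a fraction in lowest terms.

There are C(15,5) = 3003 ways to choose 5 from 15.
Selections with exactly 2 pitchers: choose 2 of the 8 pitchers and 3 of the 7 fielders, C(8,2)·C(7,3) = 28·35 = 980.
Probability = 980/3003 = 140/429.

140/429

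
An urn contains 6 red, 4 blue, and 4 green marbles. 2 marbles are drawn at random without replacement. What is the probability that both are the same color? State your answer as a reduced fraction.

There are C(14,2) = 91 ways to draw 2 marbles.
All same color: C(6,2) + C(4,2) + C(4,2) = 15 + 6 + 6 = 27.
Probability = 27/91.

27/91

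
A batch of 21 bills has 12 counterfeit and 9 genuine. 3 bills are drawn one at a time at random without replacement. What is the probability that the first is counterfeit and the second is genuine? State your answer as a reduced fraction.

Multiply the conditional probabilities at each draw: 12/21 · 9/20 = 108/420 = 9/35.

9/35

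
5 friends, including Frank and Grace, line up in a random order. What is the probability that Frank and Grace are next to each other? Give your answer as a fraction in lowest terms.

There are 5! = 120 arrangements.
Treat Frank and Grace as a block: 4! arrangements of the blocks × 2 orders within the block = 2·24 = 48.
Probability = 48/120 = 2/5.

2/5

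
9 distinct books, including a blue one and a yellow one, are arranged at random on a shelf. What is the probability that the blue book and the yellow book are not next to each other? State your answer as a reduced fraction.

7/9

There are 9! = 362880 arrangements.
Arrangements with the blue book and the yellow book adjacent: 2·8! = 80640.
So not adjacent: 362880 − 80640 = 282240, probability 282240/362880 = 7/9.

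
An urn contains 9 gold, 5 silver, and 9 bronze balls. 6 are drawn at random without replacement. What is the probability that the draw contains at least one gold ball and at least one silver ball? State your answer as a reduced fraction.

There are C(23,6) = 100947 possible draws.
By inclusion-exclusion on the complements, draws missing all gold or all silver: C(14,6) + C(18,6) − C(9,6) = 3003 + 18564 − 84 = 21483.
So draws with at least one of each: 100947 − 21483 = 79464, probability 79464/100947 = 344/437.

344/437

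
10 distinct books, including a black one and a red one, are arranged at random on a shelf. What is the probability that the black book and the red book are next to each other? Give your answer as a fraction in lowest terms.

There are 10! = 3628800 arrangements.
Treat the black book and the red book as a block: 9! arrangements of the blocks × 2 orders within the block = 2·362880 = 725760.
Probability = 725760/3628800 = 1/5.

1/5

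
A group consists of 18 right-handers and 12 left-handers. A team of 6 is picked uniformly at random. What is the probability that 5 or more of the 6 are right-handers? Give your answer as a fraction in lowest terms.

Total selections: C(30,6) = 593775.
Favorable selections (5 or more right-handers): C(18,5)·C(12,1) + C(18,6)·C(12,0) = 102816 + 18564 = 121380.
Probability = 121380/593775 = 1156/5655.

1156/5655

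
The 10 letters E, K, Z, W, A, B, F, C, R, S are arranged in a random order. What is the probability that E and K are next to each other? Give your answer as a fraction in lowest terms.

There are 10! = 3628800 arrangements.
Treat E and K as a block: 9! arrangements of the blocks × 2 orders within the block = 2·362880 = 725760.
Probability = 725760/3628800 = 1/5.

1/5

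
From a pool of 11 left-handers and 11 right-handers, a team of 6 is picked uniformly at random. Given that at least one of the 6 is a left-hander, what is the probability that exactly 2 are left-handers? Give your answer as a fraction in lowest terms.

Work in counts. Selections with at least one left-hander: C(22,6) − C(11,6) = 74613 − 462 = 74151.
Of those, selections where exactly 2 are left-handers: C(11,2)·C(11,4) = 55·330 = 18150.
Conditional probability = 18150/74151 = 550/2247.

550/2247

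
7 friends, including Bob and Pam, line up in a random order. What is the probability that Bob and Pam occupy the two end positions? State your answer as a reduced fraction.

1/21

There are 7! = 5040 arrangements.
Place Bob and Pam at the ends in 2 ways, arrange the remaining 5 in 5! = 120 ways: 2·120 = 240.
Probability = 240/5040 = 1/21.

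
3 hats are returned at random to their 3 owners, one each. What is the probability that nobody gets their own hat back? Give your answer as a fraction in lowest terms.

1/3

There are 3! = 6 assignments.
By inclusion-exclusion, assignments with no fixed points: C(3,0)·3! − C(3,1)·2! + C(3,2)·1! − C(3,3)·0! = 2.
Probability = 2/6 = 1/3.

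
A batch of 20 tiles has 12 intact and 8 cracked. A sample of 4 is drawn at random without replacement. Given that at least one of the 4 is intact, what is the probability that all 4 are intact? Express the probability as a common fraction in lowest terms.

99/955

Work in counts. Selections with at least one intact: C(20,4) − C(8,4) = 4845 − 70 = 4775.
Of those, selections where all 4 are intact: C(12,4) = 495.
Conditional probability = 495/4775 = 99/955.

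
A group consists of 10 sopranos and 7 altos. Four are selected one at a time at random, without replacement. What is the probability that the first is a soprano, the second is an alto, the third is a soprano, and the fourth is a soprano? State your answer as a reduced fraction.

3/34

Multiply the conditional probabilities at each draw: 10/17 · 7/16 · 9/15 · 8/14 = 5040/57120 = 3/34.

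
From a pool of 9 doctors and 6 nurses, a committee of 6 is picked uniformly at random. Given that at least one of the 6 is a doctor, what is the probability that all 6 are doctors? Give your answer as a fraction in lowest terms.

7/417

Work in counts. Selections with at least one doctor: C(15,6) − C(6,6) = 5005 − 1 = 5004.
Of those, selections where all 6 are doctors: C(9,6) = 84.
Conditional probability = 84/5004 = 7/417.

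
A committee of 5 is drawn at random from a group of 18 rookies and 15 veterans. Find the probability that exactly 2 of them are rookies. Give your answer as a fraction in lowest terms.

There are C(33,5) = 237336 ways to choose 5 from 33.
Selections with exactly 2 rookies: choose 2 of the 18 rookies and 3 of the 15 veterans, C(18,2)·C(15,3) = 153·455 = 69615.
Probability = 69615/237336 = 23205/79112.

23205/79112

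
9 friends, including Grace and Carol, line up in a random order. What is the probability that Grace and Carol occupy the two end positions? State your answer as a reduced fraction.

1/36

There are 9! = 362880 arrangements.
Place Grace and Carol at the ends in 2 ways, arrange the remaining 7 in 7! = 5040 ways: 2·5040 = 10080.
Probability = 10080/362880 = 1/36.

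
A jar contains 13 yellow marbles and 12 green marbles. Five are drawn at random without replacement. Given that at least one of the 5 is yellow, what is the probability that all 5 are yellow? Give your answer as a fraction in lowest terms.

Work in counts. Selections with at least one yellow: C(25,5) − C(12,5) = 53130 − 792 = 52338.
Of those, selections where all 5 are yellow: C(13,5) = 1287.
Conditional probability = 1287/52338 = 3/122.

3/122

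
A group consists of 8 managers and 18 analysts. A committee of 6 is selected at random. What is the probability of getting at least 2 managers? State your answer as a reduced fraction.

Total selections: C(26,6) = 230230.
Count the complement (fewer than 2 managers): C(8,0)·C(18,6) + C(8,1)·C(18,5) = 18564 + 68544 = 87108.
Probability = 1 − 87108/230230 = 143122/230230 = 10223/16445.

10223/16445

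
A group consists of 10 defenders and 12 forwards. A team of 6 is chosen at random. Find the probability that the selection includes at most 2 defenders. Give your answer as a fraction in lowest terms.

There are C(22,6) = 74613 ways to choose the 6.
Favorable selections (at most 2 defenders): C(10,0)·C(12,6) + C(10,1)·C(12,5) + C(10,2)·C(12,4) = 924 + 7920 + 22275 = 31119.
Probability = 31119/74613 = 943/2261.

943/2261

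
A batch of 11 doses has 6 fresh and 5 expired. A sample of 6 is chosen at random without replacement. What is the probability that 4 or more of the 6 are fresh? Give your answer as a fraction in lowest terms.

181/462

Total selections: C(11,6) = 462.
Favorable selections (4 or more fresh): C(6,4)·C(5,2) + C(6,5)·C(5,1) + C(6,6)·C(5,0) = 150 + 30 + 1 = 181.
Probability = 181/462.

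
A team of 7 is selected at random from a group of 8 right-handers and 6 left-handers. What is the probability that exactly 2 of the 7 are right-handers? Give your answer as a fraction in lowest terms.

7/143

There are C(14,7) = 3432 ways to choose 7 from 14.
Selections with exactly 2 right-handers: choose 2 of the 8 right-handers and 5 of the 6 left-handers, C(8,2)·C(6,5) = 28·6 = 168.
Probability = 168/3432 = 7/143.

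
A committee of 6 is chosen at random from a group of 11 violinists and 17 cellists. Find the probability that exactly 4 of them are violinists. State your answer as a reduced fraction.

748/6279

The sample space is all 6-subsets of the 28: C(28,6) = 376740.
Selections with exactly 4 violinists: choose 4 of the 11 violinists and 2 of the 17 cellists, C(11,4)·C(17,2) = 330·136 = 44880.
Probability = 44880/376740 = 748/6279.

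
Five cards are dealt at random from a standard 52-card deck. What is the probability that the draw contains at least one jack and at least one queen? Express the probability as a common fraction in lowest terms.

There are C(52,5) = 2598960 possible draws.
By inclusion-exclusion on the complements, draws missing all jacks or all queens: C(48,5) + C(48,5) − C(44,5) = 1712304 + 1712304 − 1086008 = 2338600.
So draws with at least one of each: 2598960 − 2338600 = 260360, probability 260360/2598960 = 6509/64974.

6509/64974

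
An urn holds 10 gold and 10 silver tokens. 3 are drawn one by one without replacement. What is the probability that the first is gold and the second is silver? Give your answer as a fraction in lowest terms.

Multiply the conditional probabilities at each draw: 10/20 · 10/19 = 100/380 = 5/19.

5/19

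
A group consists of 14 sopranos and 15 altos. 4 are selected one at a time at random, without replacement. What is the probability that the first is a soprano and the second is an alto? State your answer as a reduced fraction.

15/58

Multiply the conditional probabilities at each draw: 14/29 · 15/28 = 210/812 = 15/58.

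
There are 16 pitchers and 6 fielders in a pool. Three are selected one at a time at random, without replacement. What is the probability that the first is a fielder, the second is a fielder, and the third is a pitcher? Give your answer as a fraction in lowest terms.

Multiply the conditional probabilities at each draw: 6/22 · 5/21 · 16/20 = 480/9240 = 4/77.

4/77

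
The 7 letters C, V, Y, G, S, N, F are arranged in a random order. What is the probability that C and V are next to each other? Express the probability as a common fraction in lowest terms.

There are 7! = 5040 arrangements.
Treat C and V as a block: 6! arrangements of the blocks × 2 orders within the block = 2·720 = 1440.
Probability = 1440/5040 = 2/7.

2/7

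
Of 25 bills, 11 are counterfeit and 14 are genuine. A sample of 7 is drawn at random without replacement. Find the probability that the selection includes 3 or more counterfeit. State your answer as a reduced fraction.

1215/1748

Total selections: C(25,7) = 480700.
Favorable selections (3 or more counterfeit): C(11,3)·C(14,4) + C(11,4)·C(14,3) + C(11,5)·C(14,2) + C(11,6)·C(14,1) + C(11,7)·C(14,0) = 165165 + 120120 + 42042 + 6468 + 330 = 334125.
Probability = 334125/480700 = 1215/1748.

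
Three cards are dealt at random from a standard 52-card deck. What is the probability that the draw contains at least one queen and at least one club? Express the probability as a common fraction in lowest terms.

33/260

There are C(52,3) = 22100 possible draws.
By inclusion-exclusion on the complements, draws missing all queens or all clubs: C(48,3) + C(39,3) − C(36,3) = 17296 + 9139 − 7140 = 19295.
So draws with at least one of each: 22100 − 19295 = 2805, probability 2805/22100 = 33/260.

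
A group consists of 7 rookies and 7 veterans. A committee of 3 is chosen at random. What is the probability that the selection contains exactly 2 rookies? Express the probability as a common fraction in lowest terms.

21/52

Total number of selections: C(14,3) = 364.
Selections with exactly 2 rookies: choose 2 of the 7 rookies and 1 of the 7 veterans, C(7,2)·C(7,1) = 21·7 = 147.
Probability = 147/364 = 21/52.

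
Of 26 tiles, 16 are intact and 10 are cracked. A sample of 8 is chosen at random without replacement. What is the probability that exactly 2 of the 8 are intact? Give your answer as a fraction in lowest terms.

The sample space is all 8-subsets of the 26: C(26,8) = 1562275.
Selections with exactly 2 intact: choose 2 of the 16 intact and 6 of the 10 cracked, C(16,2)·C(10,6) = 120·210 = 25200.
Probability = 25200/1562275 = 1008/62491.

1008/62491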